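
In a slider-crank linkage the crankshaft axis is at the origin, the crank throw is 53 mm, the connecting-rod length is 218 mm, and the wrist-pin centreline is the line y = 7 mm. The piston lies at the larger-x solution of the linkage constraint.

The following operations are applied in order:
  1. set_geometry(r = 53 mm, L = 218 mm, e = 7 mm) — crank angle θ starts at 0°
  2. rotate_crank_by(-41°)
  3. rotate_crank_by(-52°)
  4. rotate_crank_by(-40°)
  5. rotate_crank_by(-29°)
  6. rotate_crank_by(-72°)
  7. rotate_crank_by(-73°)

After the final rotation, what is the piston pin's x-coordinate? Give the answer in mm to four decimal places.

247.0147

set_geometry: r = 53 mm, L = 218 mm, e = 7 mm; θ ← 0°
rotate_crank_by(-41°): θ ← 0° -41° = -41°
rotate_crank_by(-52°): θ ← -41° -52° = -93°
rotate_crank_by(-40°): θ ← -93° -40° = -133°
rotate_crank_by(-29°): θ ← -133° -29° = -162°
rotate_crank_by(-72°): θ ← -162° -72° = -234°
rotate_crank_by(-73°): θ ← -234° -73° = -307°
crank pin P = (r cos θ, r sin θ) = (31.896196, 42.327682)
h = r sin θ − e = 42.327682 − 7 = 35.327682
x = r cos θ + √(L² − h²) = 31.896196 + √(47524.0 − 1248.0451) = 31.896196 + 215.118467 = 247.014663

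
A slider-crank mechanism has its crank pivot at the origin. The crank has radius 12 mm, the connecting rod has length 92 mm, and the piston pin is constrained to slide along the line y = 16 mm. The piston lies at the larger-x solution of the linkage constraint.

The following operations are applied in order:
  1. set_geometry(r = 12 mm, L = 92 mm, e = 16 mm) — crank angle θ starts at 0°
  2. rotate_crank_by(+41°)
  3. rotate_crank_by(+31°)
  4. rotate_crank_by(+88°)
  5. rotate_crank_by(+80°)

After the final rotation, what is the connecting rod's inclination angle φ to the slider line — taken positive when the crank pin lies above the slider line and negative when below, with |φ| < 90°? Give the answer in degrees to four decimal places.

-16.6708

set_geometry: r = 12 mm, L = 92 mm, e = 16 mm; θ ← 0°
rotate_crank_by(+41°): θ ← 0° +41° = 41°
rotate_crank_by(+31°): θ ← 41° +31° = 72°
rotate_crank_by(+88°): θ ← 72° +88° = 160°
rotate_crank_by(+80°): θ ← 160° +80° = 240°
crank pin P = (r cos θ, r sin θ) = (-6.000000, -10.392305)
h = r sin θ − e = -10.392305 − 16 = -26.392305
sin φ = h / L = -26.392305 / 92 = -0.28687288
φ = arcsin(-0.28687288) = -16.670832°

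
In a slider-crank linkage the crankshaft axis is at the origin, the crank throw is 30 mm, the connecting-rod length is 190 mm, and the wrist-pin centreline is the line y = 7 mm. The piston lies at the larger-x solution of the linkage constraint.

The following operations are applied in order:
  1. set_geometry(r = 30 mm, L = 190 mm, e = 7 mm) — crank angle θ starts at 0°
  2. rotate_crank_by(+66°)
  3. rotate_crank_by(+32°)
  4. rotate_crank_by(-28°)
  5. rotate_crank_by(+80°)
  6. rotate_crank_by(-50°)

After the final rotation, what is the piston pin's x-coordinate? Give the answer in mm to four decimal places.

set_geometry: r = 30 mm, L = 190 mm, e = 7 mm; θ ← 0°
rotate_crank_by(+66°): θ ← 0° +66° = 66°
rotate_crank_by(+32°): θ ← 66° +32° = 98°
rotate_crank_by(-28°): θ ← 98° -28° = 70°
rotate_crank_by(+80°): θ ← 70° +80° = 150°
rotate_crank_by(-50°): θ ← 150° -50° = 100°
crank pin P = (r cos θ, r sin θ) = (-5.209445, 29.544233)
h = r sin θ − e = 29.544233 − 7 = 22.544233
x = r cos θ + √(L² − h²) = -5.209445 + √(36100.0 − 508.2424) = -5.209445 + 188.657779 = 183.448334

183.4483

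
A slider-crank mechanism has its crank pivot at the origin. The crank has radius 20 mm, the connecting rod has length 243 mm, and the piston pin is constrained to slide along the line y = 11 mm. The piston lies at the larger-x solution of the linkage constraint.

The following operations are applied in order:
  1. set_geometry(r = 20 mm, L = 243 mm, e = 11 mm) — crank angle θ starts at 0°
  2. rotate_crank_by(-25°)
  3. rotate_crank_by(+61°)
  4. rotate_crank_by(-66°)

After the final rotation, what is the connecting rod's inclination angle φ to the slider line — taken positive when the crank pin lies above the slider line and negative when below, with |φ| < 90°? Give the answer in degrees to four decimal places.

-4.9577

set_geometry: r = 20 mm, L = 243 mm, e = 11 mm; θ ← 0°
rotate_crank_by(-25°): θ ← 0° -25° = -25°
rotate_crank_by(+61°): θ ← -25° +61° = 36°
rotate_crank_by(-66°): θ ← 36° -66° = -30°
crank pin P = (r cos θ, r sin θ) = (17.320508, -10.000000)
h = r sin θ − e = -10.000000 − 11 = -21.000000
sin φ = h / L = -21.000000 / 243 = -0.08641975
φ = arcsin(-0.08641975) = -4.957671°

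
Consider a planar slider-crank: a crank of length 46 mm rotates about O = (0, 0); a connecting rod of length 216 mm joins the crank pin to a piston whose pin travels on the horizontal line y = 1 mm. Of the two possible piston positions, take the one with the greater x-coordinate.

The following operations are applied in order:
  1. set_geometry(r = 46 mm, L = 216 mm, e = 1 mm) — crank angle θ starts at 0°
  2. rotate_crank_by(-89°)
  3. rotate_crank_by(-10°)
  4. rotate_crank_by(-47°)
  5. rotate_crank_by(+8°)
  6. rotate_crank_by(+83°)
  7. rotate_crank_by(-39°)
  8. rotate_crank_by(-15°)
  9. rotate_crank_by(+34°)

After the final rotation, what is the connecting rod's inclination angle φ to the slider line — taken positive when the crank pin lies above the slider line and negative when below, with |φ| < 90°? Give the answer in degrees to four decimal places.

set_geometry: r = 46 mm, L = 216 mm, e = 1 mm; θ ← 0°
rotate_crank_by(-89°): θ ← 0° -89° = -89°
rotate_crank_by(-10°): θ ← -89° -10° = -99°
rotate_crank_by(-47°): θ ← -99° -47° = -146°
rotate_crank_by(+8°): θ ← -146° +8° = -138°
rotate_crank_by(+83°): θ ← -138° +83° = -55°
rotate_crank_by(-39°): θ ← -55° -39° = -94°
rotate_crank_by(-15°): θ ← -94° -15° = -109°
rotate_crank_by(+34°): θ ← -109° +34° = -75°
crank pin P = (r cos θ, r sin θ) = (11.905676, -44.432588)
h = r sin θ − e = -44.432588 − 1 = -45.432588
sin φ = h / L = -45.432588 / 216 = -0.21033606
φ = arcsin(-0.21033606) = -12.142047°

-12.1420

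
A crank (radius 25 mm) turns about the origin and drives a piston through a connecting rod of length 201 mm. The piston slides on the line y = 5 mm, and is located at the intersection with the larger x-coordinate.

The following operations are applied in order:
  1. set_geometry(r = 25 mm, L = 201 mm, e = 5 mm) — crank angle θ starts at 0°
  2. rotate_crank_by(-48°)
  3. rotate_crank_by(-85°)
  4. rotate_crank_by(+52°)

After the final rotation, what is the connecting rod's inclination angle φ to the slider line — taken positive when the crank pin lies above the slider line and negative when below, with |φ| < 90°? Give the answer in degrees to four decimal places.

-8.4950

set_geometry: r = 25 mm, L = 201 mm, e = 5 mm; θ ← 0°
rotate_crank_by(-48°): θ ← 0° -48° = -48°
rotate_crank_by(-85°): θ ← -48° -85° = -133°
rotate_crank_by(+52°): θ ← -133° +52° = -81°
crank pin P = (r cos θ, r sin θ) = (3.910862, -24.692209)
h = r sin θ − e = -24.692209 − 5 = -29.692209
sin φ = h / L = -29.692209 / 201 = -0.14772243
φ = arcsin(-0.14772243) = -8.494961°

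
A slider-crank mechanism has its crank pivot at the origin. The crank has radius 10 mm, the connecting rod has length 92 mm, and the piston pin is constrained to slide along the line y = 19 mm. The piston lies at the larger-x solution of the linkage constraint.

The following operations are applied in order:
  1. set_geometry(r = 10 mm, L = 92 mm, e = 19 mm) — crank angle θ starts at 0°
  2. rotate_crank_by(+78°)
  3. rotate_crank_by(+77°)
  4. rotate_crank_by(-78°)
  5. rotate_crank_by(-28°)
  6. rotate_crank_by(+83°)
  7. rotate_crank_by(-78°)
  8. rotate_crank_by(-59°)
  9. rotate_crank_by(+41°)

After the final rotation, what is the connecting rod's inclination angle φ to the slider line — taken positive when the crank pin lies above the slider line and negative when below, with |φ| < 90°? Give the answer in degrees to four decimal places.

set_geometry: r = 10 mm, L = 92 mm, e = 19 mm; θ ← 0°
rotate_crank_by(+78°): θ ← 0° +78° = 78°
rotate_crank_by(+77°): θ ← 78° +77° = 155°
rotate_crank_by(-78°): θ ← 155° -78° = 77°
rotate_crank_by(-28°): θ ← 77° -28° = 49°
rotate_crank_by(+83°): θ ← 49° +83° = 132°
rotate_crank_by(-78°): θ ← 132° -78° = 54°
rotate_crank_by(-59°): θ ← 54° -59° = -5°
rotate_crank_by(+41°): θ ← -5° +41° = 36°
crank pin P = (r cos θ, r sin θ) = (8.090170, 5.877853)
h = r sin θ − e = 5.877853 − 19 = -13.122147
sin φ = h / L = -13.122147 / 92 = -0.14263204
φ = arcsin(-0.14263204) = -8.200180°

-8.2002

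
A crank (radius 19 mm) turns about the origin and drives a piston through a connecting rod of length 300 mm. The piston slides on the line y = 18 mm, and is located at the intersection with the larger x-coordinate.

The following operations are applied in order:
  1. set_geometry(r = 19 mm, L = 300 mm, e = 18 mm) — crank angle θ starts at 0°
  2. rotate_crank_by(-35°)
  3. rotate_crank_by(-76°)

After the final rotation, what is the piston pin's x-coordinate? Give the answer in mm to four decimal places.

set_geometry: r = 19 mm, L = 300 mm, e = 18 mm; θ ← 0°
rotate_crank_by(-35°): θ ← 0° -35° = -35°
rotate_crank_by(-76°): θ ← -35° -76° = -111°
crank pin P = (r cos θ, r sin θ) = (-6.808991, -17.738028)
h = r sin θ − e = -17.738028 − 18 = -35.738028
x = r cos θ + √(L² − h²) = -6.808991 + √(90000.0 − 1277.2067) = -6.808991 + 297.863716 = 291.054725

291.0547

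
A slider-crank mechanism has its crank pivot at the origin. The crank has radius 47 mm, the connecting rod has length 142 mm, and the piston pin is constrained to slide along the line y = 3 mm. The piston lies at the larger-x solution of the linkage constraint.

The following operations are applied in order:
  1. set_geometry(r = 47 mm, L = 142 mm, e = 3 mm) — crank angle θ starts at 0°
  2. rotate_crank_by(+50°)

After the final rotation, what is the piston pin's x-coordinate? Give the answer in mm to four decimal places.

168.3223

set_geometry: r = 47 mm, L = 142 mm, e = 3 mm; θ ← 0°
rotate_crank_by(+50°): θ ← 0° +50° = 50°
crank pin P = (r cos θ, r sin θ) = (30.211018, 36.004089)
h = r sin θ − e = 36.004089 − 3 = 33.004089
x = r cos θ + √(L² − h²) = 30.211018 + √(20164.0 − 1089.2699) = 30.211018 + 138.111296 = 168.322314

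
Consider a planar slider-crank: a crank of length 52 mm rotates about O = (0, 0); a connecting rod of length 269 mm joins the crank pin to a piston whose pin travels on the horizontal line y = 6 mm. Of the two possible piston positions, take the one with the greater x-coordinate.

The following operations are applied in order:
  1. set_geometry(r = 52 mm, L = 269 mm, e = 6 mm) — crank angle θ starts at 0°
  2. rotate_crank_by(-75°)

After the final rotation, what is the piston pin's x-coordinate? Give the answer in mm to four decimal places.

set_geometry: r = 52 mm, L = 269 mm, e = 6 mm; θ ← 0°
rotate_crank_by(-75°): θ ← 0° -75° = -75°
crank pin P = (r cos θ, r sin θ) = (13.458590, -50.228143)
h = r sin θ − e = -50.228143 − 6 = -56.228143
x = r cos θ + √(L² − h²) = 13.458590 + √(72361.0 − 3161.6041) = 13.458590 + 263.057781 = 276.516371

276.5164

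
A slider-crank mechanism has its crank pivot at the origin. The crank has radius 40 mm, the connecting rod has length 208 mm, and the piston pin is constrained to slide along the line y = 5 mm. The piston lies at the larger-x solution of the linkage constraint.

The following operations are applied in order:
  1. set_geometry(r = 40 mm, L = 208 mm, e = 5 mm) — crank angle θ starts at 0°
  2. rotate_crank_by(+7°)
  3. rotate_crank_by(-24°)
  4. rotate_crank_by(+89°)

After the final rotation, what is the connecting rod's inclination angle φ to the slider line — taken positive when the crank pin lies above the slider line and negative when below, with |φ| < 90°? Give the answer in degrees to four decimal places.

9.1406

set_geometry: r = 40 mm, L = 208 mm, e = 5 mm; θ ← 0°
rotate_crank_by(+7°): θ ← 0° +7° = 7°
rotate_crank_by(-24°): θ ← 7° -24° = -17°
rotate_crank_by(+89°): θ ← -17° +89° = 72°
crank pin P = (r cos θ, r sin θ) = (12.360680, 38.042261)
h = r sin θ − e = 38.042261 − 5 = 33.042261
sin φ = h / L = 33.042261 / 208 = 0.15885702
φ = arcsin(0.15885702) = 9.140560°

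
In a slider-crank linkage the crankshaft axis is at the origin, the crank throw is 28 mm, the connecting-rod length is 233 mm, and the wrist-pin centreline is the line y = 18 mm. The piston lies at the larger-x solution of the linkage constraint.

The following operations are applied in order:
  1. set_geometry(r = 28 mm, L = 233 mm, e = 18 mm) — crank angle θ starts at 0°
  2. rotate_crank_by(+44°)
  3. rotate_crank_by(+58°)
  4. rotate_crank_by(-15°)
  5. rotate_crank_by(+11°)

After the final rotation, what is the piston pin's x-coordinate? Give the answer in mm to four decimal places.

set_geometry: r = 28 mm, L = 233 mm, e = 18 mm; θ ← 0°
rotate_crank_by(+44°): θ ← 0° +44° = 44°
rotate_crank_by(+58°): θ ← 44° +58° = 102°
rotate_crank_by(-15°): θ ← 102° -15° = 87°
rotate_crank_by(+11°): θ ← 87° +11° = 98°
crank pin P = (r cos θ, r sin θ) = (-3.896847, 27.727506)
h = r sin θ − e = 27.727506 − 18 = 9.727506
x = r cos θ + √(L² − h²) = -3.896847 + √(54289.0 − 94.6244) = -3.896847 + 232.796855 = 228.900008

228.9000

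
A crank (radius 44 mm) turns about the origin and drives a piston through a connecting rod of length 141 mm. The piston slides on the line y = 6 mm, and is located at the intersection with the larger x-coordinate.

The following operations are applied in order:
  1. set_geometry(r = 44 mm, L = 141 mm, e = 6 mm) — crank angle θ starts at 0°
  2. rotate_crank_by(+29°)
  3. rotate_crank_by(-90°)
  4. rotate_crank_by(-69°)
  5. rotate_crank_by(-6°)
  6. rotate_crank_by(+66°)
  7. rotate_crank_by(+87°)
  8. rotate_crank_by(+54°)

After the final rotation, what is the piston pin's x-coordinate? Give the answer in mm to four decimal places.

150.7561

set_geometry: r = 44 mm, L = 141 mm, e = 6 mm; θ ← 0°
rotate_crank_by(+29°): θ ← 0° +29° = 29°
rotate_crank_by(-90°): θ ← 29° -90° = -61°
rotate_crank_by(-69°): θ ← -61° -69° = -130°
rotate_crank_by(-6°): θ ← -130° -6° = -136°
rotate_crank_by(+66°): θ ← -136° +66° = -70°
rotate_crank_by(+87°): θ ← -70° +87° = 17°
rotate_crank_by(+54°): θ ← 17° +54° = 71°
crank pin P = (r cos θ, r sin θ) = (14.324999, 41.602817)
h = r sin θ − e = 41.602817 − 6 = 35.602817
x = r cos θ + √(L² − h²) = 14.324999 + √(19881.0 − 1267.5606) = 14.324999 + 136.431079 = 150.756078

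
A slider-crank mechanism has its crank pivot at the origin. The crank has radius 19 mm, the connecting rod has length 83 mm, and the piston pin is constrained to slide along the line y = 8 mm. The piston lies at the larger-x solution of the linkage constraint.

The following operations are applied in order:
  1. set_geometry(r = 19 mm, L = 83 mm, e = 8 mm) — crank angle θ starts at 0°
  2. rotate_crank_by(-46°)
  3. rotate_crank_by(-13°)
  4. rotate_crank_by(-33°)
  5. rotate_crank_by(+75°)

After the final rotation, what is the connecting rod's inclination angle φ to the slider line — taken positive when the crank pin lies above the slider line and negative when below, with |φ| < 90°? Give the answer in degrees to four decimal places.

set_geometry: r = 19 mm, L = 83 mm, e = 8 mm; θ ← 0°
rotate_crank_by(-46°): θ ← 0° -46° = -46°
rotate_crank_by(-13°): θ ← -46° -13° = -59°
rotate_crank_by(-33°): θ ← -59° -33° = -92°
rotate_crank_by(+75°): θ ← -92° +75° = -17°
crank pin P = (r cos θ, r sin θ) = (18.169790, -5.555062)
h = r sin θ − e = -5.555062 − 8 = -13.555062
sin φ = h / L = -13.555062 / 83 = -0.16331400
φ = arcsin(-0.16331400) = -9.399306°

-9.3993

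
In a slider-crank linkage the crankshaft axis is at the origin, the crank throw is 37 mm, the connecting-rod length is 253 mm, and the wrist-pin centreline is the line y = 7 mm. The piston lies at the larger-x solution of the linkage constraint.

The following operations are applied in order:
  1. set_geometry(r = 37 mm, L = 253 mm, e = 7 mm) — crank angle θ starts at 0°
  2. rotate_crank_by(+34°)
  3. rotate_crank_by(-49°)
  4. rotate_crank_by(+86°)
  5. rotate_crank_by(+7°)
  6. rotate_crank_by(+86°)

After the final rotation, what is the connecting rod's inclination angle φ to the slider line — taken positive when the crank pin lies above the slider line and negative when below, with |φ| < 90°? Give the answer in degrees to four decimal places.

set_geometry: r = 37 mm, L = 253 mm, e = 7 mm; θ ← 0°
rotate_crank_by(+34°): θ ← 0° +34° = 34°
rotate_crank_by(-49°): θ ← 34° -49° = -15°
rotate_crank_by(+86°): θ ← -15° +86° = 71°
rotate_crank_by(+7°): θ ← 71° +7° = 78°
rotate_crank_by(+86°): θ ← 78° +86° = 164°
crank pin P = (r cos θ, r sin θ) = (-35.566683, 10.198582)
h = r sin θ − e = 10.198582 − 7 = 3.198582
sin φ = h / L = 3.198582 / 253 = 0.01264262
φ = arcsin(0.01264262) = 0.724388°

0.7244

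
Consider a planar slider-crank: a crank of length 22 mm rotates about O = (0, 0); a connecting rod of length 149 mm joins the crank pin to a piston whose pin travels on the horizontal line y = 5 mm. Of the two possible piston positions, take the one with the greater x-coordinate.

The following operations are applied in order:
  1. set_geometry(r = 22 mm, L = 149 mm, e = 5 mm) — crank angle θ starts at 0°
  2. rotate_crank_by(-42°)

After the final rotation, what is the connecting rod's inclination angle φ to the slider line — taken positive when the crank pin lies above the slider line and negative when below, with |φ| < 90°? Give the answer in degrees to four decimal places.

-7.6057

set_geometry: r = 22 mm, L = 149 mm, e = 5 mm; θ ← 0°
rotate_crank_by(-42°): θ ← 0° -42° = -42°
crank pin P = (r cos θ, r sin θ) = (16.349186, -14.720873)
h = r sin θ − e = -14.720873 − 5 = -19.720873
sin φ = h / L = -19.720873 / 149 = -0.13235485
φ = arcsin(-0.13235485) = -7.605692°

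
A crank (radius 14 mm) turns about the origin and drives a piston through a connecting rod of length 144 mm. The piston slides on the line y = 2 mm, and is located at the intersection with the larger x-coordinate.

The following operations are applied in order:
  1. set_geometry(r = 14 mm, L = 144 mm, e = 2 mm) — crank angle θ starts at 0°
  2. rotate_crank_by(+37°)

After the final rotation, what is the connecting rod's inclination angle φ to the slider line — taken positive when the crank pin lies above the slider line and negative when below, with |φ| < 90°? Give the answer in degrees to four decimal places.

2.5574

set_geometry: r = 14 mm, L = 144 mm, e = 2 mm; θ ← 0°
rotate_crank_by(+37°): θ ← 0° +37° = 37°
crank pin P = (r cos θ, r sin θ) = (11.180897, 8.425410)
h = r sin θ − e = 8.425410 − 2 = 6.425410
sin φ = h / L = 6.425410 / 144 = 0.04462091
φ = arcsin(0.04462091) = 2.557439°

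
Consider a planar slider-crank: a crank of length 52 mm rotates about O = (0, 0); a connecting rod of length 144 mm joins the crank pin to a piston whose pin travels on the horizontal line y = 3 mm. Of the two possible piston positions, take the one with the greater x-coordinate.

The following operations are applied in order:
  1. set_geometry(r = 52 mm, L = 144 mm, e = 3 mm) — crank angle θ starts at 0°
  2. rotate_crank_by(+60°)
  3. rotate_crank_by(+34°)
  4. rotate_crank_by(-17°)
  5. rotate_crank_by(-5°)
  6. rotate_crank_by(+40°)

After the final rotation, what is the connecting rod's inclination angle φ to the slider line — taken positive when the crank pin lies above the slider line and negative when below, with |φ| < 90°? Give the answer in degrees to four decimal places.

18.2994

set_geometry: r = 52 mm, L = 144 mm, e = 3 mm; θ ← 0°
rotate_crank_by(+60°): θ ← 0° +60° = 60°
rotate_crank_by(+34°): θ ← 60° +34° = 94°
rotate_crank_by(-17°): θ ← 94° -17° = 77°
rotate_crank_by(-5°): θ ← 77° -5° = 72°
rotate_crank_by(+40°): θ ← 72° +40° = 112°
crank pin P = (r cos θ, r sin θ) = (-19.479543, 48.213560)
h = r sin θ − e = 48.213560 − 3 = 45.213560
sin φ = h / L = 45.213560 / 144 = 0.31398306
φ = arcsin(0.31398306) = 18.299433°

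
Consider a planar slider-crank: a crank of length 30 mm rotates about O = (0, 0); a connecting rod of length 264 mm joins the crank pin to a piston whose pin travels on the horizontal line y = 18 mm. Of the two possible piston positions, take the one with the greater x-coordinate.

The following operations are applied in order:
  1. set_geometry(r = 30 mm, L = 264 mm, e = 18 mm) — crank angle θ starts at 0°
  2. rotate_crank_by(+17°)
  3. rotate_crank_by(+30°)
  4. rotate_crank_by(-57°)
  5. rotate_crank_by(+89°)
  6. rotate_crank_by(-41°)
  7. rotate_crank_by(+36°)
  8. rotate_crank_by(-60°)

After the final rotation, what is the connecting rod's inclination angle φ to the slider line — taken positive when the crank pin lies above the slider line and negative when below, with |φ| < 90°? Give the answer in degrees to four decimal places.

-2.3320

set_geometry: r = 30 mm, L = 264 mm, e = 18 mm; θ ← 0°
rotate_crank_by(+17°): θ ← 0° +17° = 17°
rotate_crank_by(+30°): θ ← 17° +30° = 47°
rotate_crank_by(-57°): θ ← 47° -57° = -10°
rotate_crank_by(+89°): θ ← -10° +89° = 79°
rotate_crank_by(-41°): θ ← 79° -41° = 38°
rotate_crank_by(+36°): θ ← 38° +36° = 74°
rotate_crank_by(-60°): θ ← 74° -60° = 14°
crank pin P = (r cos θ, r sin θ) = (29.108872, 7.257657)
h = r sin θ − e = 7.257657 − 18 = -10.742343
sin φ = h / L = -10.742343 / 264 = -0.04069069
φ = arcsin(-0.04069069) = -2.332049°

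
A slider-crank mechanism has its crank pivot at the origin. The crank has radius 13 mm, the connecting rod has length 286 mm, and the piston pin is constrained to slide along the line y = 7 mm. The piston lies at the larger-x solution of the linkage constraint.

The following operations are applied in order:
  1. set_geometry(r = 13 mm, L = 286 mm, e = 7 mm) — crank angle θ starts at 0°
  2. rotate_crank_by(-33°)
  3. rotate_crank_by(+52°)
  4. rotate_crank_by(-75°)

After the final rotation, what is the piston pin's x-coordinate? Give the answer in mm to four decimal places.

set_geometry: r = 13 mm, L = 286 mm, e = 7 mm; θ ← 0°
rotate_crank_by(-33°): θ ← 0° -33° = -33°
rotate_crank_by(+52°): θ ← -33° +52° = 19°
rotate_crank_by(-75°): θ ← 19° -75° = -56°
crank pin P = (r cos θ, r sin θ) = (7.269508, -10.777488)
h = r sin θ − e = -10.777488 − 7 = -17.777488
x = r cos θ + √(L² − h²) = 7.269508 + √(81796.0 − 316.0391) = 7.269508 + 285.446949 = 292.716457

292.7165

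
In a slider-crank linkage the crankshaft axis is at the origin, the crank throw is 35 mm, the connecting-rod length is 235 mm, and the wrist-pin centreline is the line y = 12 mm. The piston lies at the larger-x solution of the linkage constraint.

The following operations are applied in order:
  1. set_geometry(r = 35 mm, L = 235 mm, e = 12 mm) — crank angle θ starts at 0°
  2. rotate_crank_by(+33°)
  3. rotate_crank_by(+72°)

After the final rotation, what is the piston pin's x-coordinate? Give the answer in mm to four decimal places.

set_geometry: r = 35 mm, L = 235 mm, e = 12 mm; θ ← 0°
rotate_crank_by(+33°): θ ← 0° +33° = 33°
rotate_crank_by(+72°): θ ← 33° +72° = 105°
crank pin P = (r cos θ, r sin θ) = (-9.058667, 33.807404)
h = r sin θ − e = 33.807404 − 12 = 21.807404
x = r cos θ + √(L² − h²) = -9.058667 + √(55225.0 − 475.5629) = -9.058667 + 233.985976 = 224.927310

224.9273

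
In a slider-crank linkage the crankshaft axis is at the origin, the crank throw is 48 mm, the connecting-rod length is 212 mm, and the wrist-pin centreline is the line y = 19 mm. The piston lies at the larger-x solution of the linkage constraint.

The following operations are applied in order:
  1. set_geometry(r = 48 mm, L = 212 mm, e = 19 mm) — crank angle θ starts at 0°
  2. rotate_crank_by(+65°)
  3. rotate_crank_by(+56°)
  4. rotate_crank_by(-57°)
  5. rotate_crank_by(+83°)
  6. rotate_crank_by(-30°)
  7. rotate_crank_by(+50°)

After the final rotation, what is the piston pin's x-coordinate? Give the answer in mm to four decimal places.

set_geometry: r = 48 mm, L = 212 mm, e = 19 mm; θ ← 0°
rotate_crank_by(+65°): θ ← 0° +65° = 65°
rotate_crank_by(+56°): θ ← 65° +56° = 121°
rotate_crank_by(-57°): θ ← 121° -57° = 64°
rotate_crank_by(+83°): θ ← 64° +83° = 147°
rotate_crank_by(-30°): θ ← 147° -30° = 117°
rotate_crank_by(+50°): θ ← 117° +50° = 167°
crank pin P = (r cos θ, r sin θ) = (-46.769763, 10.797651)
h = r sin θ − e = 10.797651 − 19 = -8.202349
x = r cos θ + √(L² − h²) = -46.769763 + √(44944.0 − 67.2785) = -46.769763 + 211.841265 = 165.071502

165.0715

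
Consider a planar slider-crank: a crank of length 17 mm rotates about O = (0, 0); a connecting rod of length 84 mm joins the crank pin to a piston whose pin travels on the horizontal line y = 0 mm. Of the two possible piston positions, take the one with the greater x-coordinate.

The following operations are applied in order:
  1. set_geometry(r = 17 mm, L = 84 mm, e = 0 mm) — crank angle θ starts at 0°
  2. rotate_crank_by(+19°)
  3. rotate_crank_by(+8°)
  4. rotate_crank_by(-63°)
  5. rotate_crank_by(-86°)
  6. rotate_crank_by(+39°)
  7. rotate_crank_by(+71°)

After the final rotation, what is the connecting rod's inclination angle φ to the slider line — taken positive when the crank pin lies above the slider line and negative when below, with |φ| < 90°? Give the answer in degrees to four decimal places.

set_geometry: r = 17 mm, L = 84 mm, e = 0 mm; θ ← 0°
rotate_crank_by(+19°): θ ← 0° +19° = 19°
rotate_crank_by(+8°): θ ← 19° +8° = 27°
rotate_crank_by(-63°): θ ← 27° -63° = -36°
rotate_crank_by(-86°): θ ← -36° -86° = -122°
rotate_crank_by(+39°): θ ← -122° +39° = -83°
rotate_crank_by(+71°): θ ← -83° +71° = -12°
crank pin P = (r cos θ, r sin θ) = (16.628509, -3.534499)
h = r sin θ − e = -3.534499 − 0 = -3.534499
sin φ = h / L = -3.534499 / 84 = -0.04207737
φ = arcsin(-0.04207737) = -2.411567°

-2.4116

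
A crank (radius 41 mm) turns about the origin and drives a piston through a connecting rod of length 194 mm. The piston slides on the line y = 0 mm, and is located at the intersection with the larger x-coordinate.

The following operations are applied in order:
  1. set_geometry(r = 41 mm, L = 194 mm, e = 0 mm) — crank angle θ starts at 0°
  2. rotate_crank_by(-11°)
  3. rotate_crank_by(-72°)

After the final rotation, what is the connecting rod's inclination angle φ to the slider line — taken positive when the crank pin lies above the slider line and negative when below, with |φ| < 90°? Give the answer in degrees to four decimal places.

set_geometry: r = 41 mm, L = 194 mm, e = 0 mm; θ ← 0°
rotate_crank_by(-11°): θ ← 0° -11° = -11°
rotate_crank_by(-72°): θ ← -11° -72° = -83°
crank pin P = (r cos θ, r sin θ) = (4.996643, -40.694392)
h = r sin θ − e = -40.694392 − 0 = -40.694392
sin φ = h / L = -40.694392 / 194 = -0.20976491
φ = arcsin(-0.20976491) = -12.108576°

-12.1086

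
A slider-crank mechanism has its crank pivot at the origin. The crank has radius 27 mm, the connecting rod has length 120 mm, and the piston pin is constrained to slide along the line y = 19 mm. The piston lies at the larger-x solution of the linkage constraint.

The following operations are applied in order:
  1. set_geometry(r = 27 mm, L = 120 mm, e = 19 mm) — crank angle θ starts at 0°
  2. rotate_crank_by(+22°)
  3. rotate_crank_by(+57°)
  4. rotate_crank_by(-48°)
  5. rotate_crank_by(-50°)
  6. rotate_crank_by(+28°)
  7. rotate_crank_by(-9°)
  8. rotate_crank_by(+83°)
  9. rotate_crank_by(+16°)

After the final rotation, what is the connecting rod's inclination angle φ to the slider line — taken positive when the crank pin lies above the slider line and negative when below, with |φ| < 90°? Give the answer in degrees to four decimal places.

3.6635

set_geometry: r = 27 mm, L = 120 mm, e = 19 mm; θ ← 0°
rotate_crank_by(+22°): θ ← 0° +22° = 22°
rotate_crank_by(+57°): θ ← 22° +57° = 79°
rotate_crank_by(-48°): θ ← 79° -48° = 31°
rotate_crank_by(-50°): θ ← 31° -50° = -19°
rotate_crank_by(+28°): θ ← -19° +28° = 9°
rotate_crank_by(-9°): θ ← 9° -9° = 0°
rotate_crank_by(+83°): θ ← 0° +83° = 83°
rotate_crank_by(+16°): θ ← 83° +16° = 99°
crank pin P = (r cos θ, r sin θ) = (-4.223731, 26.667585)
h = r sin θ − e = 26.667585 − 19 = 7.667585
sin φ = h / L = 7.667585 / 120 = 0.06389654
φ = arcsin(0.06389654) = 3.663498°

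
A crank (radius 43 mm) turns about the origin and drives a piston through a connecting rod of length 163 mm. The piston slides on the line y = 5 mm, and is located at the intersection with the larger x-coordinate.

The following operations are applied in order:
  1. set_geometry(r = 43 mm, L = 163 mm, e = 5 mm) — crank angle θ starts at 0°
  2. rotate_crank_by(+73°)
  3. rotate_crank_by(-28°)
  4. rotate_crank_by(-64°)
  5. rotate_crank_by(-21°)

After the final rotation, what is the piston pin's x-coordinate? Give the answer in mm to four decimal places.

192.6385

set_geometry: r = 43 mm, L = 163 mm, e = 5 mm; θ ← 0°
rotate_crank_by(+73°): θ ← 0° +73° = 73°
rotate_crank_by(-28°): θ ← 73° -28° = 45°
rotate_crank_by(-64°): θ ← 45° -64° = -19°
rotate_crank_by(-21°): θ ← -19° -21° = -40°
crank pin P = (r cos θ, r sin θ) = (32.939911, -27.639867)
h = r sin θ − e = -27.639867 − 5 = -32.639867
x = r cos θ + √(L² − h²) = 32.939911 + √(26569.0 − 1065.3609) = 32.939911 + 159.698588 = 192.638499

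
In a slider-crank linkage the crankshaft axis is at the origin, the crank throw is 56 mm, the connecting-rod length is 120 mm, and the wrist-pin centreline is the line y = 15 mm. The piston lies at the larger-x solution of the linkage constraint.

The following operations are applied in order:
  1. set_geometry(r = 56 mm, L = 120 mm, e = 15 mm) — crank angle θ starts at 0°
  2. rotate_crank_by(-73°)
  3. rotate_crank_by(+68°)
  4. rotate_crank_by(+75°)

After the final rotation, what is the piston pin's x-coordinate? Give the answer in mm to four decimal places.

133.1028

set_geometry: r = 56 mm, L = 120 mm, e = 15 mm; θ ← 0°
rotate_crank_by(-73°): θ ← 0° -73° = -73°
rotate_crank_by(+68°): θ ← -73° +68° = -5°
rotate_crank_by(+75°): θ ← -5° +75° = 70°
crank pin P = (r cos θ, r sin θ) = (19.153128, 52.622787)
h = r sin θ − e = 52.622787 − 15 = 37.622787
x = r cos θ + √(L² − h²) = 19.153128 + √(14400.0 − 1415.4741) = 19.153128 + 113.949664 = 133.102792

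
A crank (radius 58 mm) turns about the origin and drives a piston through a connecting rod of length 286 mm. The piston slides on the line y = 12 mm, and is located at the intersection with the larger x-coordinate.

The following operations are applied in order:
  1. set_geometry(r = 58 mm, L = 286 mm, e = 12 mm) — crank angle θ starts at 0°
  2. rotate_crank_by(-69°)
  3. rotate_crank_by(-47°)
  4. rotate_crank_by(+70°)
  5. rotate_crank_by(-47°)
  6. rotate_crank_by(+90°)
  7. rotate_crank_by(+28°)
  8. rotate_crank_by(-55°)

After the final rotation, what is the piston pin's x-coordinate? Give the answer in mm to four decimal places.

set_geometry: r = 58 mm, L = 286 mm, e = 12 mm; θ ← 0°
rotate_crank_by(-69°): θ ← 0° -69° = -69°
rotate_crank_by(-47°): θ ← -69° -47° = -116°
rotate_crank_by(+70°): θ ← -116° +70° = -46°
rotate_crank_by(-47°): θ ← -46° -47° = -93°
rotate_crank_by(+90°): θ ← -93° +90° = -3°
rotate_crank_by(+28°): θ ← -3° +28° = 25°
rotate_crank_by(-55°): θ ← 25° -55° = -30°
crank pin P = (r cos θ, r sin θ) = (50.229473, -29.000000)
h = r sin θ − e = -29.000000 − 12 = -41.000000
x = r cos θ + √(L² − h²) = 50.229473 + √(81796.0 − 1681.0000) = 50.229473 + 283.045933 = 333.275406

333.2754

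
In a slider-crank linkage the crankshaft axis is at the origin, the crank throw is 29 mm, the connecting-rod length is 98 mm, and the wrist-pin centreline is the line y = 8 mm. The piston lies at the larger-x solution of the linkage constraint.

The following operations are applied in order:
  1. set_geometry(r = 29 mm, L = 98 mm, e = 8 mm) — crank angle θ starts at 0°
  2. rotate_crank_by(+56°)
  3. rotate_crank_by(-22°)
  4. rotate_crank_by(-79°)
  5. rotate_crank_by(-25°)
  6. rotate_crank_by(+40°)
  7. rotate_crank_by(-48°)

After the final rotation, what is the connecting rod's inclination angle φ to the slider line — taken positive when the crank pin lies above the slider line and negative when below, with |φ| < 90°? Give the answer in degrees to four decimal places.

set_geometry: r = 29 mm, L = 98 mm, e = 8 mm; θ ← 0°
rotate_crank_by(+56°): θ ← 0° +56° = 56°
rotate_crank_by(-22°): θ ← 56° -22° = 34°
rotate_crank_by(-79°): θ ← 34° -79° = -45°
rotate_crank_by(-25°): θ ← -45° -25° = -70°
rotate_crank_by(+40°): θ ← -70° +40° = -30°
rotate_crank_by(-48°): θ ← -30° -48° = -78°
crank pin P = (r cos θ, r sin θ) = (6.029439, -28.366280)
h = r sin θ − e = -28.366280 − 8 = -36.366280
sin φ = h / L = -36.366280 / 98 = -0.37108449
φ = arcsin(-0.37108449) = -21.782516°

-21.7825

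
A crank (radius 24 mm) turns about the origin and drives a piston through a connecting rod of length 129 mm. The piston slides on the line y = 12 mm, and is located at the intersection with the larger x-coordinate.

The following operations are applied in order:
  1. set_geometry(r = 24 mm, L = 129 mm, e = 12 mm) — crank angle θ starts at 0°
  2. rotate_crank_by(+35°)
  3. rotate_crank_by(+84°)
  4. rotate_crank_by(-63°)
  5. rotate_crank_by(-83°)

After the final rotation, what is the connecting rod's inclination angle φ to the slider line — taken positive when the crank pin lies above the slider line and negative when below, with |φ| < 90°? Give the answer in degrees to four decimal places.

set_geometry: r = 24 mm, L = 129 mm, e = 12 mm; θ ← 0°
rotate_crank_by(+35°): θ ← 0° +35° = 35°
rotate_crank_by(+84°): θ ← 35° +84° = 119°
rotate_crank_by(-63°): θ ← 119° -63° = 56°
rotate_crank_by(-83°): θ ← 56° -83° = -27°
crank pin P = (r cos θ, r sin θ) = (21.384157, -10.895772)
h = r sin θ − e = -10.895772 − 12 = -22.895772
sin φ = h / L = -22.895772 / 129 = -0.17748660
φ = arcsin(-0.17748660) = -10.223396°

-10.2234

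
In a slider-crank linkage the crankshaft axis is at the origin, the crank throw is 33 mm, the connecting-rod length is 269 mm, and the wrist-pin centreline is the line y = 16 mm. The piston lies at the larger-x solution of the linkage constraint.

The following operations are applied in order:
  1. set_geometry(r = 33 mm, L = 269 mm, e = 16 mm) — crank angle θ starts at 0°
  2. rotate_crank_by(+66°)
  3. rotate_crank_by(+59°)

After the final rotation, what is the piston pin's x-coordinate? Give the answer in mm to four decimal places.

249.8457

set_geometry: r = 33 mm, L = 269 mm, e = 16 mm; θ ← 0°
rotate_crank_by(+66°): θ ← 0° +66° = 66°
rotate_crank_by(+59°): θ ← 66° +59° = 125°
crank pin P = (r cos θ, r sin θ) = (-18.928022, 27.032017)
h = r sin θ − e = 27.032017 − 16 = 11.032017
x = r cos θ + √(L² − h²) = -18.928022 + √(72361.0 − 121.7054) = -18.928022 + 268.773687 = 249.845664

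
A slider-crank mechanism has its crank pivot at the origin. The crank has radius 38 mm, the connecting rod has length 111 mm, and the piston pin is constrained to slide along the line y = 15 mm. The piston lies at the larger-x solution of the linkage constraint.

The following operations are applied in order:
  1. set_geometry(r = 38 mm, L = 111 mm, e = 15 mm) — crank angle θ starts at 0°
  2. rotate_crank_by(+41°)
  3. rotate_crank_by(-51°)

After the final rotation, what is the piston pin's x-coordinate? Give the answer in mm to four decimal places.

set_geometry: r = 38 mm, L = 111 mm, e = 15 mm; θ ← 0°
rotate_crank_by(+41°): θ ← 0° +41° = 41°
rotate_crank_by(-51°): θ ← 41° -51° = -10°
crank pin P = (r cos θ, r sin θ) = (37.422695, -6.598631)
h = r sin θ − e = -6.598631 − 15 = -21.598631
x = r cos θ + √(L² − h²) = 37.422695 + √(12321.0 − 466.5009) = 37.422695 + 108.878369 = 146.301063

146.3011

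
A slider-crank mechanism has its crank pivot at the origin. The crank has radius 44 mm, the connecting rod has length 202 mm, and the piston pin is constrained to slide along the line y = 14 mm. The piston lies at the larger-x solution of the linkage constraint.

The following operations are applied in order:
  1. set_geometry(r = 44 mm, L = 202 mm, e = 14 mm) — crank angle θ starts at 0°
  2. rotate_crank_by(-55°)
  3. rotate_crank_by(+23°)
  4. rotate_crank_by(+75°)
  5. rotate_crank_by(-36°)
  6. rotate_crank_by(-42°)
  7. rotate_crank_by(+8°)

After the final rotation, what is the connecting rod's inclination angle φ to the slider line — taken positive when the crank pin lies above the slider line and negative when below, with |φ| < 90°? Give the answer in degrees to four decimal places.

-9.6829

set_geometry: r = 44 mm, L = 202 mm, e = 14 mm; θ ← 0°
rotate_crank_by(-55°): θ ← 0° -55° = -55°
rotate_crank_by(+23°): θ ← -55° +23° = -32°
rotate_crank_by(+75°): θ ← -32° +75° = 43°
rotate_crank_by(-36°): θ ← 43° -36° = 7°
rotate_crank_by(-42°): θ ← 7° -42° = -35°
rotate_crank_by(+8°): θ ← -35° +8° = -27°
crank pin P = (r cos θ, r sin θ) = (39.204287, -19.975582)
h = r sin θ − e = -19.975582 − 14 = -33.975582
sin φ = h / L = -33.975582 / 202 = -0.16819595
φ = arcsin(-0.16819595) = -9.682944°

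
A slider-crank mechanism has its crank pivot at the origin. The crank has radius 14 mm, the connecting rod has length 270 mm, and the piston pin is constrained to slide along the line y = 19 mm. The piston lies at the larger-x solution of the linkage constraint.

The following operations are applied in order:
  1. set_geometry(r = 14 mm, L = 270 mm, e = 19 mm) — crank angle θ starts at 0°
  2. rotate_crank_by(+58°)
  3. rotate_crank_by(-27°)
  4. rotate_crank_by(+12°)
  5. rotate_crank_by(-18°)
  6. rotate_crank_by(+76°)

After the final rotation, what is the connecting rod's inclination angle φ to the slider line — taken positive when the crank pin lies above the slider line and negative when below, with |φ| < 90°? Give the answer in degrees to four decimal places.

-1.1157

set_geometry: r = 14 mm, L = 270 mm, e = 19 mm; θ ← 0°
rotate_crank_by(+58°): θ ← 0° +58° = 58°
rotate_crank_by(-27°): θ ← 58° -27° = 31°
rotate_crank_by(+12°): θ ← 31° +12° = 43°
rotate_crank_by(-18°): θ ← 43° -18° = 25°
rotate_crank_by(+76°): θ ← 25° +76° = 101°
crank pin P = (r cos θ, r sin θ) = (-2.671326, 13.742781)
h = r sin θ − e = 13.742781 − 19 = -5.257219
sin φ = h / L = -5.257219 / 270 = -0.01947118
φ = arcsin(-0.01947118) = -1.115687°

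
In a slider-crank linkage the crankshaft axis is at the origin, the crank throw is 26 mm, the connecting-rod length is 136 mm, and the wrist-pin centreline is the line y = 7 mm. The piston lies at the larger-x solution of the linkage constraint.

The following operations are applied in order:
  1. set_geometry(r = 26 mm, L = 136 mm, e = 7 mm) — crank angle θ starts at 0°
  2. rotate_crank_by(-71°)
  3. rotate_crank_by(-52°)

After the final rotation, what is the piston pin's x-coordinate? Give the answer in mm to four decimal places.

118.7538

set_geometry: r = 26 mm, L = 136 mm, e = 7 mm; θ ← 0°
rotate_crank_by(-71°): θ ← 0° -71° = -71°
rotate_crank_by(-52°): θ ← -71° -52° = -123°
crank pin P = (r cos θ, r sin θ) = (-14.160615, -21.805435)
h = r sin θ − e = -21.805435 − 7 = -28.805435
x = r cos θ + √(L² − h²) = -14.160615 + √(18496.0 − 829.7531) = -14.160615 + 132.914435 = 118.753820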